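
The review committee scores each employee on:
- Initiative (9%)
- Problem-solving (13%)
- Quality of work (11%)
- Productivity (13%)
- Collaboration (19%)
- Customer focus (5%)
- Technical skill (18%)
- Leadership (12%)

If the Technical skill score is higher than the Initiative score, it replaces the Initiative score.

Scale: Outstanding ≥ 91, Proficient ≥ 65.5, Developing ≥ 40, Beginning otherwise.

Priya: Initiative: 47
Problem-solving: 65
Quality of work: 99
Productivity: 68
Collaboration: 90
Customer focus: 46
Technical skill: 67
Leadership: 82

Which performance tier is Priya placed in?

Technical skill (67) > Initiative (47), so Initiative counts as 67.
Weighted total:
  Initiative 67 × 0.09 = 6.03
  Problem-solving 65 × 0.13 = 8.45
  Quality of work 99 × 0.11 = 10.89
  Productivity 68 × 0.13 = 8.84
  Collaboration 90 × 0.19 = 17.1
  Customer focus 46 × 0.05 = 2.3
  Technical skill 67 × 0.18 = 12.06
  Leadership 82 × 0.12 = 9.84
Sum = 75.51
75.51 is ≥ 65.5 and < 91 → Proficient

Proficient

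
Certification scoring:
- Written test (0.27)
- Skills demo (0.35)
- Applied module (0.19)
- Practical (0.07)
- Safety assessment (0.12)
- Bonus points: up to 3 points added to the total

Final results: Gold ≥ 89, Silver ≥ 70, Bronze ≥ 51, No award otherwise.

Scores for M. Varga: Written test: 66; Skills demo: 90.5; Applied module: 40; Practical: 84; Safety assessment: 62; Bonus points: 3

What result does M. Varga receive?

Silver

Weighted total:
  Written test 66 × 0.27 = 17.82
  Skills demo 90.5 × 0.35 = 31.675
  Applied module 40 × 0.19 = 7.6
  Practical 84 × 0.07 = 5.88
  Safety assessment 62 × 0.12 = 7.44
Sum = 70.415
Bonus points: 70.415 + 3 = 73.415
73.415 is ≥ 70 and < 89 → Silver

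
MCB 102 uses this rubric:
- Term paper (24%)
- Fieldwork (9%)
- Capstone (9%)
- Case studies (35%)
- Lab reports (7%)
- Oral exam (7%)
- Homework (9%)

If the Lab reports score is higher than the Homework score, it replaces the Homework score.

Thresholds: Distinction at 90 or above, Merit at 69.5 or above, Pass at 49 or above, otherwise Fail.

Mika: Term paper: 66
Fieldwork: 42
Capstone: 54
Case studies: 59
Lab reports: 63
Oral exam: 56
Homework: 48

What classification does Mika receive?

Pass

Lab reports (63) > Homework (48), so Homework counts as 63.
Weighted total:
  Term paper 66 × 0.24 = 15.84
  Fieldwork 42 × 0.09 = 3.78
  Capstone 54 × 0.09 = 4.86
  Case studies 59 × 0.35 = 20.65
  Lab reports 63 × 0.07 = 4.41
  Oral exam 56 × 0.07 = 3.92
  Homework 63 × 0.09 = 5.67
Sum = 59.13
59.13 is ≥ 49 and < 69.5 → Pass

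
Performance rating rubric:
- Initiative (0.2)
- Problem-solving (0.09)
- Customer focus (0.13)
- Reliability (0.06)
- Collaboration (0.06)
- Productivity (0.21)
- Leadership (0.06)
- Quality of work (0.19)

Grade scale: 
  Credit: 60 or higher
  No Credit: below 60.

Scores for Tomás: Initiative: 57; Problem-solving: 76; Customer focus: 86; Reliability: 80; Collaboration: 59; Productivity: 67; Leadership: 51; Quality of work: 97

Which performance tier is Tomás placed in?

Credit

Weighted total:
  Initiative 57 × 0.2 = 11.4
  Problem-solving 76 × 0.09 = 6.84
  Customer focus 86 × 0.13 = 11.18
  Reliability 80 × 0.06 = 4.8
  Collaboration 59 × 0.06 = 3.54
  Productivity 67 × 0.21 = 14.07
  Leadership 51 × 0.06 = 3.06
  Quality of work 97 × 0.19 = 18.43
Sum = 73.32
73.32 ≥ 60 → Credit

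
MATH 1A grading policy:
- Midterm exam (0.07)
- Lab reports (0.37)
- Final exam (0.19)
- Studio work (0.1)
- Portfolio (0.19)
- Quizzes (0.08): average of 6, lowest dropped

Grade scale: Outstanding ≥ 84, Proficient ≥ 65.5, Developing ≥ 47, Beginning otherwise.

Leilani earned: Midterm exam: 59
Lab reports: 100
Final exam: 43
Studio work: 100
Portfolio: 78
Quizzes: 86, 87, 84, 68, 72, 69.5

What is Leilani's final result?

Quizzes: drop 68 → average of remaining 5 = 398.5/5 = 79.7
Weighted total:
  Midterm exam 59 × 0.07 = 4.13
  Lab reports 100 × 0.37 = 37
  Final exam 43 × 0.19 = 8.17
  Studio work 100 × 0.1 = 10
  Portfolio 78 × 0.19 = 14.82
  Quizzes 79.7 × 0.08 = 6.376
Sum = 80.496
80.496 is ≥ 65.5 and < 84 → Proficient

Proficient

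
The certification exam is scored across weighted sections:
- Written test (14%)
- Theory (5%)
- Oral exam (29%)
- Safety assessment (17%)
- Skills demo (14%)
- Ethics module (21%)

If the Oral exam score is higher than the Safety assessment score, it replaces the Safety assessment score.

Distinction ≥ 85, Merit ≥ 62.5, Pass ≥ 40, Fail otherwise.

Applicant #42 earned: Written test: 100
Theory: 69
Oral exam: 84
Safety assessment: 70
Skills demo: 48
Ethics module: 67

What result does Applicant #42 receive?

Oral exam (84) > Safety assessment (70), so Safety assessment counts as 84.
Weighted total:
  Written test 100 × 0.14 = 14
  Theory 69 × 0.05 = 3.45
  Oral exam 84 × 0.29 = 24.36
  Safety assessment 84 × 0.17 = 14.28
  Skills demo 48 × 0.14 = 6.72
  Ethics module 67 × 0.21 = 14.07
Sum = 76.88
76.88 is ≥ 62.5 and < 85 → Merit

Merit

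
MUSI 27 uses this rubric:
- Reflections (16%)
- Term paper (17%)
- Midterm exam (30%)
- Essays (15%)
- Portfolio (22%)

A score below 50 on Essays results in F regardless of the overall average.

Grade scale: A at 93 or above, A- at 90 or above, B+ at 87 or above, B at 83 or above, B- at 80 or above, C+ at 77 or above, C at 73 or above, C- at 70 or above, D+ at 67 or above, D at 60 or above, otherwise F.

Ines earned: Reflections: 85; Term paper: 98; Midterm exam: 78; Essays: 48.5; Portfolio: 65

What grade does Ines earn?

F

Essays score 48.5 < 50: minimum not met.
Weighted total:
  Reflections 85 × 0.16 = 13.6
  Term paper 98 × 0.17 = 16.66
  Midterm exam 78 × 0.3 = 23.4
  Essays 48.5 × 0.15 = 7.275
  Portfolio 65 × 0.22 = 14.3
Sum = 75.235
Because the Essays minimum was not met, the result is F.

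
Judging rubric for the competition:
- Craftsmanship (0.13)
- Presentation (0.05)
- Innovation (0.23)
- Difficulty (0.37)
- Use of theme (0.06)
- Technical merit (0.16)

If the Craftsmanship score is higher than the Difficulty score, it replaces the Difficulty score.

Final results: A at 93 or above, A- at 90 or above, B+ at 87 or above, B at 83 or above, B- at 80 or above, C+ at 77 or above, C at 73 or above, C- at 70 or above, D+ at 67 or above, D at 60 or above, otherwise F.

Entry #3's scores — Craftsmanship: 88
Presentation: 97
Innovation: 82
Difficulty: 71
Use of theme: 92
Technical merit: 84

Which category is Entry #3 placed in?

Craftsmanship (88) > Difficulty (71), so Difficulty counts as 88.
Weighted total:
  Craftsmanship 88 × 0.13 = 11.44
  Presentation 97 × 0.05 = 4.85
  Innovation 82 × 0.23 = 18.86
  Difficulty 88 × 0.37 = 32.56
  Use of theme 92 × 0.06 = 5.52
  Technical merit 84 × 0.16 = 13.44
Sum = 86.67
86.67 is ≥ 83 and < 87 → B

B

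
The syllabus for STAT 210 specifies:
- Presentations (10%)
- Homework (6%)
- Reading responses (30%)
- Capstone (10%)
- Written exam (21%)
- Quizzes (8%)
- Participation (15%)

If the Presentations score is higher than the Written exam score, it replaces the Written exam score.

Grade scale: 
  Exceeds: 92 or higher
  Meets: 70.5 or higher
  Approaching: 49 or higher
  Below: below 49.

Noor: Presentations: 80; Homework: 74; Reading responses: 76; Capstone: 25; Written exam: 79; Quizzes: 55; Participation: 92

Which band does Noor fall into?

Meets

Presentations (80) > Written exam (79), so Written exam counts as 80.
Weighted total:
  Presentations 80 × 0.1 = 8
  Homework 74 × 0.06 = 4.44
  Reading responses 76 × 0.3 = 22.8
  Capstone 25 × 0.1 = 2.5
  Written exam 80 × 0.21 = 16.8
  Quizzes 55 × 0.08 = 4.4
  Participation 92 × 0.15 = 13.8
Sum = 72.74
72.74 is ≥ 70.5 and < 92 → Meets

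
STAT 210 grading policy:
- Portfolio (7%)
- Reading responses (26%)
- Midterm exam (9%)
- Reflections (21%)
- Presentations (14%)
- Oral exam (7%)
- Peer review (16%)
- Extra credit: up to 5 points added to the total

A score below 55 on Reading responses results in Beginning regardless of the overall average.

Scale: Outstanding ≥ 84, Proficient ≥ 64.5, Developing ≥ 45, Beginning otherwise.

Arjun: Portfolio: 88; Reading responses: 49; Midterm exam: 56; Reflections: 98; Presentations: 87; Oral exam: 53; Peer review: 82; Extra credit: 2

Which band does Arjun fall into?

Reading responses score 49 < 55: minimum not met.
Weighted total:
  Portfolio 88 × 0.07 = 6.16
  Reading responses 49 × 0.26 = 12.74
  Midterm exam 56 × 0.09 = 5.04
  Reflections 98 × 0.21 = 20.58
  Presentations 87 × 0.14 = 12.18
  Oral exam 53 × 0.07 = 3.71
  Peer review 82 × 0.16 = 13.12
Sum = 73.53
Extra credit: 73.53 + 2 = 75.53
Because the Reading responses minimum was not met, the result is Beginning.

Beginning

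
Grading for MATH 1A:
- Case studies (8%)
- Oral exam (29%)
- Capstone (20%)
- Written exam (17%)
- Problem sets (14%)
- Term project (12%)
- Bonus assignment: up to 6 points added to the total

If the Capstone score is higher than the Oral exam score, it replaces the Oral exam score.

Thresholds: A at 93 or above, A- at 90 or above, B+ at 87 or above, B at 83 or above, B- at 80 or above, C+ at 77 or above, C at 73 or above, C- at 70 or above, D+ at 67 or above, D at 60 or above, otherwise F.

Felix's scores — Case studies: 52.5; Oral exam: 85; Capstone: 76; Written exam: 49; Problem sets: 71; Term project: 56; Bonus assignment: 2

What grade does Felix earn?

C-

Capstone (76) ≤ Oral exam (85), so Oral exam stays at 85.
Weighted total:
  Case studies 52.5 × 0.08 = 4.2
  Oral exam 85 × 0.29 = 24.65
  Capstone 76 × 0.2 = 15.2
  Written exam 49 × 0.17 = 8.33
  Problem sets 71 × 0.14 = 9.94
  Term project 56 × 0.12 = 6.72
Sum = 69.04
Bonus assignment: 69.04 + 2 = 71.04
71.04 is ≥ 70 and < 73 → C-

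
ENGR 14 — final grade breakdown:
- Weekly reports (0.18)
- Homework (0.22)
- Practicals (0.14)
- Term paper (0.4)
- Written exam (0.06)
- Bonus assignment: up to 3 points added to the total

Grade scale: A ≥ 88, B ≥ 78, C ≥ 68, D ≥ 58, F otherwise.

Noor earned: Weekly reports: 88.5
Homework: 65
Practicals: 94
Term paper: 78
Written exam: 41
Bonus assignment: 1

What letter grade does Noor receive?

B

Weighted total:
  Weekly reports 88.5 × 0.18 = 15.93
  Homework 65 × 0.22 = 14.3
  Practicals 94 × 0.14 = 13.16
  Term paper 78 × 0.4 = 31.2
  Written exam 41 × 0.06 = 2.46
Sum = 77.05
Bonus assignment: 77.05 + 1 = 78.05
78.05 is ≥ 78 and < 88 → B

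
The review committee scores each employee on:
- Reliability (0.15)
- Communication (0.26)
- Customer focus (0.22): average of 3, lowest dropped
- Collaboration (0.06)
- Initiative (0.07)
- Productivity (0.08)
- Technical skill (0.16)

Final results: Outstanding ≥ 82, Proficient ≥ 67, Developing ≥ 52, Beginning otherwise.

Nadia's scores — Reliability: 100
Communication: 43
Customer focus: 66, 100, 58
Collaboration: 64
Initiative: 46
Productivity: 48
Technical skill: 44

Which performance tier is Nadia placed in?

Developing

Customer focus: drop 58 → average of remaining 2 = 166/2 = 83
Weighted total:
  Reliability 100 × 0.15 = 15
  Communication 43 × 0.26 = 11.18
  Customer focus 83 × 0.22 = 18.26
  Collaboration 64 × 0.06 = 3.84
  Initiative 46 × 0.07 = 3.22
  Productivity 48 × 0.08 = 3.84
  Technical skill 44 × 0.16 = 7.04
Sum = 62.38
62.38 is ≥ 52 and < 67 → Developing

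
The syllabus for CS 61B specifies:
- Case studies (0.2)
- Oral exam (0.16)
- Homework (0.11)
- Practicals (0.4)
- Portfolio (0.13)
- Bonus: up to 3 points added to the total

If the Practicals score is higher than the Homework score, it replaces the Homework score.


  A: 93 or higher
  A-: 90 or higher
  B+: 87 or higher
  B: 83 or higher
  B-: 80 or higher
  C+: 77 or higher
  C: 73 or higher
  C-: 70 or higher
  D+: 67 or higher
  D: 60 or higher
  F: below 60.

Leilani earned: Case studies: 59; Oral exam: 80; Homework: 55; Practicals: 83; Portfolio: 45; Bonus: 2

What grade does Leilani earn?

Practicals (83) > Homework (55), so Homework counts as 83.
Weighted total:
  Case studies 59 × 0.2 = 11.8
  Oral exam 80 × 0.16 = 12.8
  Homework 83 × 0.11 = 9.13
  Practicals 83 × 0.4 = 33.2
  Portfolio 45 × 0.13 = 5.85
Sum = 72.78
Bonus: 72.78 + 2 = 74.78
74.78 is ≥ 73 and < 77 → C

C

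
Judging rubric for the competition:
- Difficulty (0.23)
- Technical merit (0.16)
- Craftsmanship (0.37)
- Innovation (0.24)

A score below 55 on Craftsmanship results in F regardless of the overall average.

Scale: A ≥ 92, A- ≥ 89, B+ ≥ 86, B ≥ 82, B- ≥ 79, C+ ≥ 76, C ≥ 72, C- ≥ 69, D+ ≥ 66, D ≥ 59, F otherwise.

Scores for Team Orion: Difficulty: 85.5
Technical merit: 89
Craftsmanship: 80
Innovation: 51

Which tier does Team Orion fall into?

C

Craftsmanship score 80 ≥ 55: minimum met.
Weighted total:
  Difficulty 85.5 × 0.23 = 19.665
  Technical merit 89 × 0.16 = 14.24
  Craftsmanship 80 × 0.37 = 29.6
  Innovation 51 × 0.24 = 12.24
Sum = 75.745
75.745 is ≥ 72 and < 76 → C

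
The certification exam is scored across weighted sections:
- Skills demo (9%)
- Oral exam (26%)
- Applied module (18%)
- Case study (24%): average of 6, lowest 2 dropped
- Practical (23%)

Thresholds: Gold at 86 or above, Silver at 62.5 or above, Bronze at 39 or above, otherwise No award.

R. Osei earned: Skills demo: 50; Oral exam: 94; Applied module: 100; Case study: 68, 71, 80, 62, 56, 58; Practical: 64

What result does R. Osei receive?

Silver

Case study: drop 56, 58 → average of remaining 4 = 281/4 = 70.25
Weighted total:
  Skills demo 50 × 0.09 = 4.5
  Oral exam 94 × 0.26 = 24.44
  Applied module 100 × 0.18 = 18
  Case study 70.25 × 0.24 = 16.86
  Practical 64 × 0.23 = 14.72
Sum = 78.52
78.52 is ≥ 62.5 and < 86 → Silver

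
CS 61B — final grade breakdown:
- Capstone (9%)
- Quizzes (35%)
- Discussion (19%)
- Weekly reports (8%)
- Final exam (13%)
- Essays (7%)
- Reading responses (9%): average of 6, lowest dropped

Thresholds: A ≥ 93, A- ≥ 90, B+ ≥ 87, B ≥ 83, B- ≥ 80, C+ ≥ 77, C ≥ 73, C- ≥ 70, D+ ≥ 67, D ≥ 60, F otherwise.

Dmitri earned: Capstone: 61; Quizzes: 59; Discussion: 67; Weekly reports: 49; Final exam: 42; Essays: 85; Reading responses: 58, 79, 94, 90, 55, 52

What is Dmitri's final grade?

D

Reading responses: drop 52 → average of remaining 5 = 376/5 = 75.2
Weighted total:
  Capstone 61 × 0.09 = 5.49
  Quizzes 59 × 0.35 = 20.65
  Discussion 67 × 0.19 = 12.73
  Weekly reports 49 × 0.08 = 3.92
  Final exam 42 × 0.13 = 5.46
  Essays 85 × 0.07 = 5.95
  Reading responses 75.2 × 0.09 = 6.768
Sum = 60.968
60.968 is ≥ 60 and < 67 → D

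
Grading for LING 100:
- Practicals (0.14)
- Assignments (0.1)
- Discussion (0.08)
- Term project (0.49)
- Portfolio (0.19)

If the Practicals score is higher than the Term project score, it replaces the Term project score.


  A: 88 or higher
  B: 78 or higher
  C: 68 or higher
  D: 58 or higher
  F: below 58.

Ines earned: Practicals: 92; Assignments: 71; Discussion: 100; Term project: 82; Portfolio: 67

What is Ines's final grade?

Practicals (92) > Term project (82), so Term project counts as 92.
Weighted total:
  Practicals 92 × 0.14 = 12.88
  Assignments 71 × 0.1 = 7.1
  Discussion 100 × 0.08 = 8
  Term project 92 × 0.49 = 45.08
  Portfolio 67 × 0.19 = 12.73
Sum = 85.79
85.79 is ≥ 78 and < 88 → B

B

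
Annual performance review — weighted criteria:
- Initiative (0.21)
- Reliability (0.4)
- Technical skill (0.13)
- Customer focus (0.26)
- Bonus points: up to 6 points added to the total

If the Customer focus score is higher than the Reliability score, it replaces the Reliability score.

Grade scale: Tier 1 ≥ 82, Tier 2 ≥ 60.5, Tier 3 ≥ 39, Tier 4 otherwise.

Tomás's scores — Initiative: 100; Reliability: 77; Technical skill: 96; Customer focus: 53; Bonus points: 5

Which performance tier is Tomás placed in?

Tier 1

Customer focus (53) ≤ Reliability (77), so Reliability stays at 77.
Weighted total:
  Initiative 100 × 0.21 = 21
  Reliability 77 × 0.4 = 30.8
  Technical skill 96 × 0.13 = 12.48
  Customer focus 53 × 0.26 = 13.78
Sum = 78.06
Bonus points: 78.06 + 5 = 83.06
83.06 ≥ 82 → Tier 1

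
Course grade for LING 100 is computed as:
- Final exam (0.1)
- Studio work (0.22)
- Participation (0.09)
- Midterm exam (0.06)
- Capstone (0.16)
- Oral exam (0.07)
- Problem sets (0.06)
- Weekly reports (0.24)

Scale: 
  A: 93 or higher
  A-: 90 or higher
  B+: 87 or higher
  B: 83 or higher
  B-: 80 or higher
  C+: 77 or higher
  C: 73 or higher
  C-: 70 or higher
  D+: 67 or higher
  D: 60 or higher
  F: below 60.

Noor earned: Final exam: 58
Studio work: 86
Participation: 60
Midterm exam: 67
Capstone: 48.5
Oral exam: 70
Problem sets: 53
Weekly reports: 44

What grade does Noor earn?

Weighted total:
  Final exam 58 × 0.1 = 5.8
  Studio work 86 × 0.22 = 18.92
  Participation 60 × 0.09 = 5.4
  Midterm exam 67 × 0.06 = 4.02
  Capstone 48.5 × 0.16 = 7.76
  Oral exam 70 × 0.07 = 4.9
  Problem sets 53 × 0.06 = 3.18
  Weekly reports 44 × 0.24 = 10.56
Sum = 60.54
60.54 is ≥ 60 and < 67 → D

D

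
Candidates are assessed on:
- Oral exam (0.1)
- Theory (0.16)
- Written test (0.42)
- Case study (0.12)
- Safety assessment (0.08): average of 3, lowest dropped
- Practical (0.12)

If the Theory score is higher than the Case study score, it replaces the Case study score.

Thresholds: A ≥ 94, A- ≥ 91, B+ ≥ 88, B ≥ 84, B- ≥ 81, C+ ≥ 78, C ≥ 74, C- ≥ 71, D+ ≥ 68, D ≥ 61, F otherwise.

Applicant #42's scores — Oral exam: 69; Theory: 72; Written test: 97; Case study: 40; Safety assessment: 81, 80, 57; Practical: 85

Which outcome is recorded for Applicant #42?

Safety assessment: drop 57 → average of remaining 2 = 161/2 = 80.5
Theory (72) > Case study (40), so Case study counts as 72.
Weighted total:
  Oral exam 69 × 0.1 = 6.9
  Theory 72 × 0.16 = 11.52
  Written test 97 × 0.42 = 40.74
  Case study 72 × 0.12 = 8.64
  Safety assessment 80.5 × 0.08 = 6.44
  Practical 85 × 0.12 = 10.2
Sum = 84.44
84.44 is ≥ 84 and < 88 → B

B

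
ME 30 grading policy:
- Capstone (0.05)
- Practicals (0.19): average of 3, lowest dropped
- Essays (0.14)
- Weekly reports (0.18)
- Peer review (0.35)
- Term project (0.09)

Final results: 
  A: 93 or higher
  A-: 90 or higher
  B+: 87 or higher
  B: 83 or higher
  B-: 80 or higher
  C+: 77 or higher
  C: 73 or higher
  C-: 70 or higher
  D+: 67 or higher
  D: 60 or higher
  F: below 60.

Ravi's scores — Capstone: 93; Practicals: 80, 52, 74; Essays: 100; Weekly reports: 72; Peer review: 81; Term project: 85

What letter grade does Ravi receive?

Practicals: drop 52 → average of remaining 2 = 154/2 = 77
Weighted total:
  Capstone 93 × 0.05 = 4.65
  Practicals 77 × 0.19 = 14.63
  Essays 100 × 0.14 = 14
  Weekly reports 72 × 0.18 = 12.96
  Peer review 81 × 0.35 = 28.35
  Term project 85 × 0.09 = 7.65
Sum = 82.24
82.24 is ≥ 80 and < 83 → B-

B-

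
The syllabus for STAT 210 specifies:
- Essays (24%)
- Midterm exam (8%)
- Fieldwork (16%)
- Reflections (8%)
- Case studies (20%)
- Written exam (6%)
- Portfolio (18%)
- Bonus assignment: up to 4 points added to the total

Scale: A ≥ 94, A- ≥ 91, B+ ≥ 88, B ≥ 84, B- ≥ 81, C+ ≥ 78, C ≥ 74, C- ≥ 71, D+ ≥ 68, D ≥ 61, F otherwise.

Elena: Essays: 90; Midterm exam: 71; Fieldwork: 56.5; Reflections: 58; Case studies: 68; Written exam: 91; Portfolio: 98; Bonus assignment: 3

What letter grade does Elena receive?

C+

Weighted total:
  Essays 90 × 0.24 = 21.6
  Midterm exam 71 × 0.08 = 5.68
  Fieldwork 56.5 × 0.16 = 9.04
  Reflections 58 × 0.08 = 4.64
  Case studies 68 × 0.2 = 13.6
  Written exam 91 × 0.06 = 5.46
  Portfolio 98 × 0.18 = 17.64
Sum = 77.66
Bonus assignment: 77.66 + 3 = 80.66
80.66 is ≥ 78 and < 81 → C+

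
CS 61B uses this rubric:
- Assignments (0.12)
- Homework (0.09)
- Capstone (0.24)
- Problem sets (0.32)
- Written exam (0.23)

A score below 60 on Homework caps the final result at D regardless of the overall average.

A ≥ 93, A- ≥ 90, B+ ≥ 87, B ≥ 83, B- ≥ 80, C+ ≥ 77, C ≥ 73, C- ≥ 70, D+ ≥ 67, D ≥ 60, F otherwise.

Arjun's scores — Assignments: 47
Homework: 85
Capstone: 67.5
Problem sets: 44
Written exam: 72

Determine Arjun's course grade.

Homework score 85 ≥ 60: minimum met.
Weighted total:
  Assignments 47 × 0.12 = 5.64
  Homework 85 × 0.09 = 7.65
  Capstone 67.5 × 0.24 = 16.2
  Problem sets 44 × 0.32 = 14.08
  Written exam 72 × 0.23 = 16.56
Sum = 60.13
60.13 is ≥ 60 and < 67 → D

D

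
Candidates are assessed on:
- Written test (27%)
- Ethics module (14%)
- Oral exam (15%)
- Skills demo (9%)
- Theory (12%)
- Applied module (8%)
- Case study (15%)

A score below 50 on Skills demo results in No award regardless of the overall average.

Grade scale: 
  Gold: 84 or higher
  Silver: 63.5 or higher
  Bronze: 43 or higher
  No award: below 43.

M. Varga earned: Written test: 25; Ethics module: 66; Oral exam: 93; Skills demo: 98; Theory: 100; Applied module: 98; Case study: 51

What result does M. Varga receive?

Skills demo score 98 ≥ 50: minimum met.
Weighted total:
  Written test 25 × 0.27 = 6.75
  Ethics module 66 × 0.14 = 9.24
  Oral exam 93 × 0.15 = 13.95
  Skills demo 98 × 0.09 = 8.82
  Theory 100 × 0.12 = 12
  Applied module 98 × 0.08 = 7.84
  Case study 51 × 0.15 = 7.65
Sum = 66.25
66.25 is ≥ 63.5 and < 84 → Silver

Silver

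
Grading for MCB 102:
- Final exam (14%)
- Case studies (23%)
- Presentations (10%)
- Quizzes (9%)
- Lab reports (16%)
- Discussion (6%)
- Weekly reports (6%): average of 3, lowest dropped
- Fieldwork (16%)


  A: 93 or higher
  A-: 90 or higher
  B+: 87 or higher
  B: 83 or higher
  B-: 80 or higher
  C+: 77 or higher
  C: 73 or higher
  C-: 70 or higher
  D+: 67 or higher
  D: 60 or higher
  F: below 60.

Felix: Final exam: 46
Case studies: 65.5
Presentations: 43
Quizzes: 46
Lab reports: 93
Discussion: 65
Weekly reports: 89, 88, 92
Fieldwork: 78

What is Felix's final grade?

Weekly reports: drop 88 → average of remaining 2 = 181/2 = 90.5
Weighted total:
  Final exam 46 × 0.14 = 6.44
  Case studies 65.5 × 0.23 = 15.065
  Presentations 43 × 0.1 = 4.3
  Quizzes 46 × 0.09 = 4.14
  Lab reports 93 × 0.16 = 14.88
  Discussion 65 × 0.06 = 3.9
  Weekly reports 90.5 × 0.06 = 5.43
  Fieldwork 78 × 0.16 = 12.48
Sum = 66.635
66.635 is ≥ 60 and < 67 → D

D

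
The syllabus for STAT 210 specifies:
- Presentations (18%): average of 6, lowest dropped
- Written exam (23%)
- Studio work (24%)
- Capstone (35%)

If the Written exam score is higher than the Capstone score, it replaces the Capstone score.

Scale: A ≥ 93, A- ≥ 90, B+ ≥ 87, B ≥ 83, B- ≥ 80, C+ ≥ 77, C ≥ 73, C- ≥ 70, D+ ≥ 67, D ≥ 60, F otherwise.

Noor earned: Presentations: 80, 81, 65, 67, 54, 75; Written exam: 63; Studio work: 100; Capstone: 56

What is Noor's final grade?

Presentations: drop 54 → average of remaining 5 = 368/5 = 73.6
Written exam (63) > Capstone (56), so Capstone counts as 63.
Weighted total:
  Presentations 73.6 × 0.18 = 13.248
  Written exam 63 × 0.23 = 14.49
  Studio work 100 × 0.24 = 24
  Capstone 63 × 0.35 = 22.05
Sum = 73.788
73.788 is ≥ 73 and < 77 → C

C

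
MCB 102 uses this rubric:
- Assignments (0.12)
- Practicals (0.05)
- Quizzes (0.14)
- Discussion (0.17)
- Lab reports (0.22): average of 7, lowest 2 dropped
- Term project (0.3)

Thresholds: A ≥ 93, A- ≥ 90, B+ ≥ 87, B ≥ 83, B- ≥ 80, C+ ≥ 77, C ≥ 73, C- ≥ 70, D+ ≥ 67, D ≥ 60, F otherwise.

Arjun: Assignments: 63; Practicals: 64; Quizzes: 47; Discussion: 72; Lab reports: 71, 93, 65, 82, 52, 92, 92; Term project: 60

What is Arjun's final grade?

D

Lab reports: drop 52, 65 → average of remaining 5 = 430/5 = 86
Weighted total:
  Assignments 63 × 0.12 = 7.56
  Practicals 64 × 0.05 = 3.2
  Quizzes 47 × 0.14 = 6.58
  Discussion 72 × 0.17 = 12.24
  Lab reports 86 × 0.22 = 18.92
  Term project 60 × 0.3 = 18
Sum = 66.5
66.5 is ≥ 60 and < 67 → D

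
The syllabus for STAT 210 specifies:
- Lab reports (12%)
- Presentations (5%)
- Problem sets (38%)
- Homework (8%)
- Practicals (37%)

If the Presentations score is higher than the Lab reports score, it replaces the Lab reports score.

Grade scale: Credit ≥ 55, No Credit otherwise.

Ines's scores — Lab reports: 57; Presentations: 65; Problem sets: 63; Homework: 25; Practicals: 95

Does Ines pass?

Presentations (65) > Lab reports (57), so Lab reports counts as 65.
Weighted total:
  Lab reports 65 × 0.12 = 7.8
  Presentations 65 × 0.05 = 3.25
  Problem sets 63 × 0.38 = 23.94
  Homework 25 × 0.08 = 2
  Practicals 95 × 0.37 = 35.15
Sum = 72.14
72.14 ≥ 55 → Credit

Credit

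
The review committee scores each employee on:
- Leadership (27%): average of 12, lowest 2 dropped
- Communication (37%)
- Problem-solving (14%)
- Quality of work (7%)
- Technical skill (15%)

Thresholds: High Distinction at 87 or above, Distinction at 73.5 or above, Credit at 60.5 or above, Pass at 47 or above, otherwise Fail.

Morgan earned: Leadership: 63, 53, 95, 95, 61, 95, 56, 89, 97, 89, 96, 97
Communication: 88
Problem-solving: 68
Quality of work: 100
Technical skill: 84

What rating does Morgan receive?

Leadership: drop 53, 56 → average of remaining 10 = 877/10 = 87.7
Weighted total:
  Leadership 87.7 × 0.27 = 23.679
  Communication 88 × 0.37 = 32.56
  Problem-solving 68 × 0.14 = 9.52
  Quality of work 100 × 0.07 = 7
  Technical skill 84 × 0.15 = 12.6
Sum = 85.359
85.359 is ≥ 73.5 and < 87 → Distinction

Distinction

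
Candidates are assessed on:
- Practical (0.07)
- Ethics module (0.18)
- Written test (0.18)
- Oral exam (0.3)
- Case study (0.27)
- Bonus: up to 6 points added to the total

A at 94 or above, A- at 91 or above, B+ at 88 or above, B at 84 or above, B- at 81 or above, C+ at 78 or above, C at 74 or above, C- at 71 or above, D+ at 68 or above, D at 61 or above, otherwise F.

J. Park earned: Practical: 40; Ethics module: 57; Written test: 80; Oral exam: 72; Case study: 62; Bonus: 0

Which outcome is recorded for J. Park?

Weighted total:
  Practical 40 × 0.07 = 2.8
  Ethics module 57 × 0.18 = 10.26
  Written test 80 × 0.18 = 14.4
  Oral exam 72 × 0.3 = 21.6
  Case study 62 × 0.27 = 16.74
Sum = 65.8
Bonus: 65.8 + 0 = 65.8
65.8 is ≥ 61 and < 68 → D

D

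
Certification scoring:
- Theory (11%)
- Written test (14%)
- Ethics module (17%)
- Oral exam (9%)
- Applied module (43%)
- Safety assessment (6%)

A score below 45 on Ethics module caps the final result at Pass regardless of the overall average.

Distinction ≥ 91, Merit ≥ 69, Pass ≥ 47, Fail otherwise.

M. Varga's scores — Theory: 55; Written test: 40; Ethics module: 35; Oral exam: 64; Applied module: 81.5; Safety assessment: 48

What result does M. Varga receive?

Pass

Ethics module score 35 < 45: minimum not met.
Weighted total:
  Theory 55 × 0.11 = 6.05
  Written test 40 × 0.14 = 5.6
  Ethics module 35 × 0.17 = 5.95
  Oral exam 64 × 0.09 = 5.76
  Applied module 81.5 × 0.43 = 35.045
  Safety assessment 48 × 0.06 = 2.88
Sum = 61.285
61.285 would be Pass; cap at Pass applies → Pass.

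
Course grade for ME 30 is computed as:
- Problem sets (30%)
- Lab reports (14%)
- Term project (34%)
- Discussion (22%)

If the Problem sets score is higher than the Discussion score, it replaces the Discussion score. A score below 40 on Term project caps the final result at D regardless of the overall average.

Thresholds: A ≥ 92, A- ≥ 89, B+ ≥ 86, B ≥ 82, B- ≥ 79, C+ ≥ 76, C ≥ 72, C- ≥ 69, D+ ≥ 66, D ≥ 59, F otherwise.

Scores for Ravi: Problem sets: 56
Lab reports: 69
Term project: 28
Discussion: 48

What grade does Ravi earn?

Problem sets (56) > Discussion (48), so Discussion counts as 56.
Term project score 28 < 40: minimum not met.
Weighted total:
  Problem sets 56 × 0.3 = 16.8
  Lab reports 69 × 0.14 = 9.66
  Term project 28 × 0.34 = 9.52
  Discussion 56 × 0.22 = 12.32
Sum = 48.3
48.3 would be F; cap at D applies → F.

F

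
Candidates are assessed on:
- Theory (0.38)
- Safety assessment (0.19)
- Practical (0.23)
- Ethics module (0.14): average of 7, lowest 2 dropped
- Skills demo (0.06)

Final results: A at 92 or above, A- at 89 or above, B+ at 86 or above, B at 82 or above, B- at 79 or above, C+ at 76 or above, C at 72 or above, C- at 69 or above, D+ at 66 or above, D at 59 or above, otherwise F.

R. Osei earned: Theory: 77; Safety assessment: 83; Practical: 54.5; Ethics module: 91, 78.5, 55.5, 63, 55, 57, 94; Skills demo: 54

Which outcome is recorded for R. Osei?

Ethics module: drop 55, 55.5 → average of remaining 5 = 383.5/5 = 76.7
Weighted total:
  Theory 77 × 0.38 = 29.26
  Safety assessment 83 × 0.19 = 15.77
  Practical 54.5 × 0.23 = 12.535
  Ethics module 76.7 × 0.14 = 10.738
  Skills demo 54 × 0.06 = 3.24
Sum = 71.543
71.543 is ≥ 69 and < 72 → C-

C-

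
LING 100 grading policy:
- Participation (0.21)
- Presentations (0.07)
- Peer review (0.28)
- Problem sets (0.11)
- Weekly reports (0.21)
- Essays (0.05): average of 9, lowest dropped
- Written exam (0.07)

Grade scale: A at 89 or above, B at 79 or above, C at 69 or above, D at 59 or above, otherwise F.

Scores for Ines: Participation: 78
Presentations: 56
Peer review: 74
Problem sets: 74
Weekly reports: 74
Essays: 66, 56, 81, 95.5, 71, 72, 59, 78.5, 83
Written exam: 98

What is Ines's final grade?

C

Essays: drop 56 → average of remaining 8 = 606/8 = 75.75
Weighted total:
  Participation 78 × 0.21 = 16.38
  Presentations 56 × 0.07 = 3.92
  Peer review 74 × 0.28 = 20.72
  Problem sets 74 × 0.11 = 8.14
  Weekly reports 74 × 0.21 = 15.54
  Essays 75.75 × 0.05 = 3.7875
  Written exam 98 × 0.07 = 6.86
Sum = 75.3475
75.3475 is ≥ 69 and < 79 → C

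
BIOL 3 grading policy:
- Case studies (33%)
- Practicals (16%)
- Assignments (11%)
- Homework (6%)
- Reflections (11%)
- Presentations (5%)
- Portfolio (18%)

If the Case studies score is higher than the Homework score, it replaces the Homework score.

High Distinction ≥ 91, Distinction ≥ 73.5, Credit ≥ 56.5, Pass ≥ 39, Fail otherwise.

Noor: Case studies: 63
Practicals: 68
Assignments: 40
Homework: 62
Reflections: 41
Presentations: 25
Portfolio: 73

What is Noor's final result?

Credit

Case studies (63) > Homework (62), so Homework counts as 63.
Weighted total:
  Case studies 63 × 0.33 = 20.79
  Practicals 68 × 0.16 = 10.88
  Assignments 40 × 0.11 = 4.4
  Homework 63 × 0.06 = 3.78
  Reflections 41 × 0.11 = 4.51
  Presentations 25 × 0.05 = 1.25
  Portfolio 73 × 0.18 = 13.14
Sum = 58.75
58.75 is ≥ 56.5 and < 73.5 → Credit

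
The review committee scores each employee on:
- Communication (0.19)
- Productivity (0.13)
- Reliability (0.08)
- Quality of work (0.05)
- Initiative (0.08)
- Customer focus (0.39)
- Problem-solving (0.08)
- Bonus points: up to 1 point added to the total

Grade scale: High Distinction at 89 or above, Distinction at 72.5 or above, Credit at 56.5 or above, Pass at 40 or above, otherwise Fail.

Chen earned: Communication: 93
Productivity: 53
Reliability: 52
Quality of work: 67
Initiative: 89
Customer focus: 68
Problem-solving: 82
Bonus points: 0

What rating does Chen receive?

Weighted total:
  Communication 93 × 0.19 = 17.67
  Productivity 53 × 0.13 = 6.89
  Reliability 52 × 0.08 = 4.16
  Quality of work 67 × 0.05 = 3.35
  Initiative 89 × 0.08 = 7.12
  Customer focus 68 × 0.39 = 26.52
  Problem-solving 82 × 0.08 = 6.56
Sum = 72.27
Bonus points: 72.27 + 0 = 72.27
72.27 is ≥ 56.5 and < 72.5 → Credit

Credit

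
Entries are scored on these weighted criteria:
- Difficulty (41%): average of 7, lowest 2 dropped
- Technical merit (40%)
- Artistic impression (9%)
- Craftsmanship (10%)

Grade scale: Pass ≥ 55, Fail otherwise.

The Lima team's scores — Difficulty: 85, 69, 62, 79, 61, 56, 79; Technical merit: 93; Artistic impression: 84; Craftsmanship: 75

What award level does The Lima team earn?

Difficulty: drop 56, 61 → average of remaining 5 = 374/5 = 74.8
Weighted total:
  Difficulty 74.8 × 0.41 = 30.668
  Technical merit 93 × 0.4 = 37.2
  Artistic impression 84 × 0.09 = 7.56
  Craftsmanship 75 × 0.1 = 7.5
Sum = 82.928
82.928 ≥ 55 → Pass

Pass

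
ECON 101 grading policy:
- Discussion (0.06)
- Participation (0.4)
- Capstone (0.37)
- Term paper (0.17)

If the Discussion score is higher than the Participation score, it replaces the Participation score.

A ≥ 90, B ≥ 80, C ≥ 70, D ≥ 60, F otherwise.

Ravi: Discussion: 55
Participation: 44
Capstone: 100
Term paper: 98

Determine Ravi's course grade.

C

Discussion (55) > Participation (44), so Participation counts as 55.
Weighted total:
  Discussion 55 × 0.06 = 3.3
  Participation 55 × 0.4 = 22
  Capstone 100 × 0.37 = 37
  Term paper 98 × 0.17 = 16.66
Sum = 78.96
78.96 is ≥ 70 and < 80 → C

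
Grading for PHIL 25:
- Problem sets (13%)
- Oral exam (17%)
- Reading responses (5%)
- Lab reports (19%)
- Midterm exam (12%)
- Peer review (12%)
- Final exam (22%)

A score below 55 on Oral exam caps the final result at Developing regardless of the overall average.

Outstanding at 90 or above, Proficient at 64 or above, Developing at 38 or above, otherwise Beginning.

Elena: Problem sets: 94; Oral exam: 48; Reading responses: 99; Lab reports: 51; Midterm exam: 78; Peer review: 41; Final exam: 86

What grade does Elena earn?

Developing

Oral exam score 48 < 55: minimum not met.
Weighted total:
  Problem sets 94 × 0.13 = 12.22
  Oral exam 48 × 0.17 = 8.16
  Reading responses 99 × 0.05 = 4.95
  Lab reports 51 × 0.19 = 9.69
  Midterm exam 78 × 0.12 = 9.36
  Peer review 41 × 0.12 = 4.92
  Final exam 86 × 0.22 = 18.92
Sum = 68.22
68.22 would be Proficient; cap at Developing applies → Developing.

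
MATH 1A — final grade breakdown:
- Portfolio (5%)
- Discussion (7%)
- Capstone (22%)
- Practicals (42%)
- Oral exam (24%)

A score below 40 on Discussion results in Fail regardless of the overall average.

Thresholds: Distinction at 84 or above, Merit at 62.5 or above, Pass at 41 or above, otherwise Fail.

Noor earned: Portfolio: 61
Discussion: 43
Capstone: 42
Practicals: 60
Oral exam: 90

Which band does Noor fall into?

Discussion score 43 ≥ 40: minimum met.
Weighted total:
  Portfolio 61 × 0.05 = 3.05
  Discussion 43 × 0.07 = 3.01
  Capstone 42 × 0.22 = 9.24
  Practicals 60 × 0.42 = 25.2
  Oral exam 90 × 0.24 = 21.6
Sum = 62.1
62.1 is ≥ 41 and < 62.5 → Pass

Pass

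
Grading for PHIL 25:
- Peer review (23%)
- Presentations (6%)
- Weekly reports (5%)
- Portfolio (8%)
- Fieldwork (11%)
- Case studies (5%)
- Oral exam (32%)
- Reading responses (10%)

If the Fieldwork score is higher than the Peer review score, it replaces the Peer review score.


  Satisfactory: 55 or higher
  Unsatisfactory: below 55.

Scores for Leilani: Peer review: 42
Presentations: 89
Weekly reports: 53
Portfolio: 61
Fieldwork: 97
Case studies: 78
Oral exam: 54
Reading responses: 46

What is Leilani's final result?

Fieldwork (97) > Peer review (42), so Peer review counts as 97.
Weighted total:
  Peer review 97 × 0.23 = 22.31
  Presentations 89 × 0.06 = 5.34
  Weekly reports 53 × 0.05 = 2.65
  Portfolio 61 × 0.08 = 4.88
  Fieldwork 97 × 0.11 = 10.67
  Case studies 78 × 0.05 = 3.9
  Oral exam 54 × 0.32 = 17.28
  Reading responses 46 × 0.1 = 4.6
Sum = 71.63
71.63 ≥ 55 → Satisfactory

Satisfactory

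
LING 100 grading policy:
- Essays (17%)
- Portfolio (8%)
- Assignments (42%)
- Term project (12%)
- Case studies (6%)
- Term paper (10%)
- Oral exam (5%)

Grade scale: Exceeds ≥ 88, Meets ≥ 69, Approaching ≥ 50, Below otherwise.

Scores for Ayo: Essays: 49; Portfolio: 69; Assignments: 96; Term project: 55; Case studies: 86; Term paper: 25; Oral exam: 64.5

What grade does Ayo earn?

Weighted total:
  Essays 49 × 0.17 = 8.33
  Portfolio 69 × 0.08 = 5.52
  Assignments 96 × 0.42 = 40.32
  Term project 55 × 0.12 = 6.6
  Case studies 86 × 0.06 = 5.16
  Term paper 25 × 0.1 = 2.5
  Oral exam 64.5 × 0.05 = 3.225
Sum = 71.655
71.655 is ≥ 69 and < 88 → Meets

Meets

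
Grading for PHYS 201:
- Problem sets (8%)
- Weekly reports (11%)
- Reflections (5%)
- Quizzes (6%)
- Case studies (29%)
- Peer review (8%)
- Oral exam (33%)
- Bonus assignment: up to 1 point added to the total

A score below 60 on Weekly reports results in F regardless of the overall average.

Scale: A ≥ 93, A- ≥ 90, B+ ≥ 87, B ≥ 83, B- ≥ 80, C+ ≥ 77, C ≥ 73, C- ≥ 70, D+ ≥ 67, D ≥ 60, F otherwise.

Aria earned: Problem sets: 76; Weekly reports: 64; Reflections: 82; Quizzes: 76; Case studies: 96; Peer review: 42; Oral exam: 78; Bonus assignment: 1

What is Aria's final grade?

Weekly reports score 64 ≥ 60: minimum met.
Weighted total:
  Problem sets 76 × 0.08 = 6.08
  Weekly reports 64 × 0.11 = 7.04
  Reflections 82 × 0.05 = 4.1
  Quizzes 76 × 0.06 = 4.56
  Case studies 96 × 0.29 = 27.84
  Peer review 42 × 0.08 = 3.36
  Oral exam 78 × 0.33 = 25.74
Sum = 78.72
Bonus assignment: 78.72 + 1 = 79.72
79.72 is ≥ 77 and < 80 → C+

C+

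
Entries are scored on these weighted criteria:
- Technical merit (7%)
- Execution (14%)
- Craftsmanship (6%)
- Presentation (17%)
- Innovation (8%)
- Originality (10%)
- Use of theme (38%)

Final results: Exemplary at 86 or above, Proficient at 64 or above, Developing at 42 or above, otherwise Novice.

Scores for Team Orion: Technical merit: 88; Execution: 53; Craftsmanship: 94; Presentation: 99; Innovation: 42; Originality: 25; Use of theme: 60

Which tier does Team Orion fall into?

Proficient

Weighted total:
  Technical merit 88 × 0.07 = 6.16
  Execution 53 × 0.14 = 7.42
  Craftsmanship 94 × 0.06 = 5.64
  Presentation 99 × 0.17 = 16.83
  Innovation 42 × 0.08 = 3.36
  Originality 25 × 0.1 = 2.5
  Use of theme 60 × 0.38 = 22.8
Sum = 64.71
64.71 is ≥ 64 and < 86 → Proficient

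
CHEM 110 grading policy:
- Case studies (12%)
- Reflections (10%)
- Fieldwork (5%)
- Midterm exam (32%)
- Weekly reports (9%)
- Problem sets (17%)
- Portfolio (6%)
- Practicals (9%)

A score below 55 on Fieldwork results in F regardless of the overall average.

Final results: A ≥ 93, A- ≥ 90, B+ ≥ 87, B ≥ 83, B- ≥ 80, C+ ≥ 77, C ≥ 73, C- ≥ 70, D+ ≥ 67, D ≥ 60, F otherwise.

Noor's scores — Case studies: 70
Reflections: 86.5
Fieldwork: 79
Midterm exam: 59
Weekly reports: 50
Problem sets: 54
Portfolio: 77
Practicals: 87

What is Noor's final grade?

D

Fieldwork score 79 ≥ 55: minimum met.
Weighted total:
  Case studies 70 × 0.12 = 8.4
  Reflections 86.5 × 0.1 = 8.65
  Fieldwork 79 × 0.05 = 3.95
  Midterm exam 59 × 0.32 = 18.88
  Weekly reports 50 × 0.09 = 4.5
  Problem sets 54 × 0.17 = 9.18
  Portfolio 77 × 0.06 = 4.62
  Practicals 87 × 0.09 = 7.83
Sum = 66.01
66.01 is ≥ 60 and < 67 → D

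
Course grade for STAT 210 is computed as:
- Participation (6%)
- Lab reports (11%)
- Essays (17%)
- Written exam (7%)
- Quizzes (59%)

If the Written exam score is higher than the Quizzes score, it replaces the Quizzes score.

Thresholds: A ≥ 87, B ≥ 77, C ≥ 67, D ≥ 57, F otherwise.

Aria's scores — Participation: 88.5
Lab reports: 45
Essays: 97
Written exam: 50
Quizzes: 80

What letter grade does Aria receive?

Written exam (50) ≤ Quizzes (80), so Quizzes stays at 80.
Weighted total:
  Participation 88.5 × 0.06 = 5.31
  Lab reports 45 × 0.11 = 4.95
  Essays 97 × 0.17 = 16.49
  Written exam 50 × 0.07 = 3.5
  Quizzes 80 × 0.59 = 47.2
Sum = 77.45
77.45 is ≥ 77 and < 87 → B

B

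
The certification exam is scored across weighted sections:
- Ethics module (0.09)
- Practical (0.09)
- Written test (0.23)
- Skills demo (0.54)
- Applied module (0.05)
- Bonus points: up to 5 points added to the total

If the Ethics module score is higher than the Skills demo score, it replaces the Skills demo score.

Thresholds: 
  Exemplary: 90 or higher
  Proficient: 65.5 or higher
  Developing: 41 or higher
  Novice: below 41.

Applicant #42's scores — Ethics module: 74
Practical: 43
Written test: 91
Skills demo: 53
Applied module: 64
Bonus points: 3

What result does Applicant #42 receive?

Ethics module (74) > Skills demo (53), so Skills demo counts as 74.
Weighted total:
  Ethics module 74 × 0.09 = 6.66
  Practical 43 × 0.09 = 3.87
  Written test 91 × 0.23 = 20.93
  Skills demo 74 × 0.54 = 39.96
  Applied module 64 × 0.05 = 3.2
Sum = 74.62
Bonus points: 74.62 + 3 = 77.62
77.62 is ≥ 65.5 and < 90 → Proficient

Proficient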